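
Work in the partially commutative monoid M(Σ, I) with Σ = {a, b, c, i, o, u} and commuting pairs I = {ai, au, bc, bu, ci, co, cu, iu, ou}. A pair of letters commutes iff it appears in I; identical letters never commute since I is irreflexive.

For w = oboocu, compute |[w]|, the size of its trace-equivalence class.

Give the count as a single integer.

drop 0:o onto floor
drop 1:b onto {0:o}
drop 2:o onto {1:b}
drop 3:o onto {2:o}
drop 4:c onto floor
drop 5:u onto floor
ground layer = {0:o, 4:c, 5:u}
drop-orders for the pieces not yet dropped (sum over which currently-grounded one goes next):
  1 to go: {3} 1  {4} 1  {5} 1
  2 to go: {2,3} 1  {3,4} 2  {3,5} 2  {4,5} 2
  3 to go: {1,2,3} 1  {2,3,4} 3  {2,3,5} 3  {3,4,5} 6
  4 to go: {0,1,2,3} 1  {1,2,3,4} 4  {1,2,3,5} 4  {2,3,4,5} 12
  if 0:o drops first: 20 orders
  if 4:c drops first: 5 orders
  if 5:u drops first: 5 orders
heap linearizations: 30

30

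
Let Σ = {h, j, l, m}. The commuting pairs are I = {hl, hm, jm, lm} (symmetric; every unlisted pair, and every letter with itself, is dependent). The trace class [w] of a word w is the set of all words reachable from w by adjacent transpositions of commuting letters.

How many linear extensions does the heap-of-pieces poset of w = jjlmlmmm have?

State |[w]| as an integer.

70

0(j) covers ∅
1(j) covers 0:j
2(l) covers 1:j
3(m) covers ∅
4(l) covers 2:l
5(m) covers 3:m
6(m) covers 5:m
7(m) covers 6:m
floor of heap: 0:j, 3:m
completions by unplaced set U, small U first (add the entries for U minus each lowest piece of U):
  |U|=1: {4}:1  {7}:1
  |U|=2: {2,4}:1  {4,7}:2  {6,7}:1
  |U|=3: {1,2,4}:1  {2,4,7}:3  {4,6,7}:3  {5,6,7}:1
  |U|=4: {0,1,2,4}:1  {1,2,4,7}:4  {2,4,6,7}:6  {3,5,6,7}:1  {4,5,6,7}:4
  |U|=5: {0,1,2,4,7}:5  {1,2,4,6,7}:10  {2,4,5,6,7}:10  {3,4,5,6,7}:5
  |U|=6: {0,1,2,4,6,7}:15  {1,2,4,5,6,7}:20  {2,3,4,5,6,7}:15
  start at 0(j): 35
  start at 3(m): 35
sum over floor = 70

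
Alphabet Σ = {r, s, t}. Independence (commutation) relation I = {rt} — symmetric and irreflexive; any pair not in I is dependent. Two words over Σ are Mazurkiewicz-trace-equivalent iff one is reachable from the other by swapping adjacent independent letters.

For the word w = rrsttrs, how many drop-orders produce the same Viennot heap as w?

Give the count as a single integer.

#0=r has no predecessor
#1=r depends on [0:r]
#2=s depends on [1:r]
#3=t depends on [2:s]
#4=t depends on [3:t]
#5=r depends on [2:s]
#6=s depends on [4:t, 5:r]
sources: [0:r]
N(rest) = Σ N(rest − s) over sources s of rest; N(one piece) = 1:
  size 1 → [6]=1
  size 2 → [4,6]=1  [5,6]=1
  size 3 → [3,4,6]=1  [4,5,6]=2
  size 4 → [3,4,5,6]=3
  size 5 → [2,3,4,5,6]=3
  first=0(r) contributes 3

3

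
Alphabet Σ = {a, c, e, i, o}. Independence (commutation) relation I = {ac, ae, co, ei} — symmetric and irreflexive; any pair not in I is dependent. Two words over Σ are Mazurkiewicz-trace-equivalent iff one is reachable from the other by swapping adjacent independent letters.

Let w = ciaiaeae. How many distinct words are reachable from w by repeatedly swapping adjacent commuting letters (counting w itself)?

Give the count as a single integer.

piece 0:c — minimal
piece 1:i rests on {0:c}
piece 2:a rests on {1:i}
piece 3:i rests on {2:a}
piece 4:a rests on {3:i}
piece 5:e rests on {0:c}
piece 6:a rests on {4:a}
piece 7:e rests on {5:e}
minimal pieces: {0:c}
ways to finish when only these pieces remain (= sum over removing one remaining piece with nothing left below it):
  1 left: {6}→1  {7}→1
  2 left: {4,6}→1  {5,7}→1  {6,7}→2
  3 left: {3,4,6}→1  {4,6,7}→3  {5,6,7}→3
  4 left: {2,3,4,6}→1  {3,4,6,7}→4  {4,5,6,7}→6
  5 left: {1,2,3,4,6}→1  {2,3,4,6,7}→5  {3,4,5,6,7}→10
  6 left: {1,2,3,4,6,7}→6  {2,3,4,5,6,7}→15
  placing 0:c first → 21 extensions

21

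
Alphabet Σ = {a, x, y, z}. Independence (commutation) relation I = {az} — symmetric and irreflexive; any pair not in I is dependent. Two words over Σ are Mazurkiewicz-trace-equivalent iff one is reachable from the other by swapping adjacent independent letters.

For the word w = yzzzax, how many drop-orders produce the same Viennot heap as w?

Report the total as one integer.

4

#0=y has no predecessor
#1=z depends on [0:y]
#2=z depends on [1:z]
#3=z depends on [2:z]
#4=a depends on [0:y]
#5=x depends on [3:z, 4:a]
sources: [0:y]
N(rest) = Σ N(rest − s) over sources s of rest; N(one piece) = 1:
  size 1 → [5]=1
  size 2 → [3,5]=1  [4,5]=1
  size 3 → [2,3,5]=1  [3,4,5]=2
  size 4 → [1,2,3,5]=1  [2,3,4,5]=3
  first=0(y) contributes 4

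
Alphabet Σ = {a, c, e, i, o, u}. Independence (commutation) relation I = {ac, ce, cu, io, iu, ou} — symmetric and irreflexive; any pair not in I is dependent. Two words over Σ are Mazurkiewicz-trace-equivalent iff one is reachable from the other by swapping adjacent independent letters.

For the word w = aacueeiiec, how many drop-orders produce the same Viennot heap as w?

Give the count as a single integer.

12

#0=a has no predecessor
#1=a depends on [0:a]
#2=c has no predecessor
#3=u depends on [1:a]
#4=e depends on [3:u]
#5=e depends on [4:e]
#6=i depends on [2:c, 5:e]
#7=i depends on [6:i]
#8=e depends on [7:i]
#9=c depends on [7:i]
sources: [0:a, 2:c]
N(rest) = Σ N(rest − s) over sources s of rest; N(one piece) = 1:
  size 1 → [8]=1  [9]=1
  size 2 → [8,9]=2
  size 3 → [7,8,9]=2
  size 4 → [6,7,8,9]=2
  size 5 → [2,6,7,8,9]=2  [5,6,7,8,9]=2
  size 6 → [2,5,6,7,8,9]=4  [4,5,6,7,8,9]=2
  size 7 → [2,4,5,6,7,8,9]=6  [3,4,5,6,7,8,9]=2
  size 8 → [1,3,4,5,6,7,8,9]=2  [2,3,4,5,6,7,8,9]=8
  first=0(a) contributes 10
  first=2(c) contributes 2
|[w]| = 12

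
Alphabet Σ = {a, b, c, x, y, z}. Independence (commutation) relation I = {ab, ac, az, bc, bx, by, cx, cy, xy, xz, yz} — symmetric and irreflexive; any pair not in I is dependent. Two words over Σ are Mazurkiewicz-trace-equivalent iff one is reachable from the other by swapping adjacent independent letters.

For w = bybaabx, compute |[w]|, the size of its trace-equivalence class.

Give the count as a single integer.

35

0(b) covers ∅
1(y) covers ∅
2(b) covers 0:b
3(a) covers 1:y
4(a) covers 3:a
5(b) covers 2:b
6(x) covers 4:a
floor of heap: 0:b, 1:y
completions by unplaced set U, small U first (add the entries for U minus each lowest piece of U):
  |U|=1: {5}:1  {6}:1
  |U|=2: {2,5}:1  {4,6}:1  {5,6}:2
  |U|=3: {0,2,5}:1  {2,5,6}:3  {3,4,6}:1  {4,5,6}:3
  |U|=4: {0,2,5,6}:4  {1,3,4,6}:1  {2,4,5,6}:6  {3,4,5,6}:4
  |U|=5: {0,2,4,5,6}:10  {1,3,4,5,6}:5  {2,3,4,5,6}:10
  start at 0(b): 15
  start at 1(y): 20
sum over floor = 35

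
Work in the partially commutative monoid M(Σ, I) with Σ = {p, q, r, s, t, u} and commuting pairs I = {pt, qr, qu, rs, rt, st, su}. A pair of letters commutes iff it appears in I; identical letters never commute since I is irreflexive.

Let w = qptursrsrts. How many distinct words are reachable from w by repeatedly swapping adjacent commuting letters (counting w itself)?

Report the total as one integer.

#0=q has no predecessor
#1=p depends on [0:q]
#2=t depends on [0:q]
#3=u depends on [1:p, 2:t]
#4=r depends on [3:u]
#5=s depends on [1:p]
#6=r depends on [4:r]
#7=s depends on [5:s]
#8=r depends on [6:r]
#9=t depends on [3:u]
#10=s depends on [7:s]
sources: [0:q]
N(rest) = Σ N(rest − s) over sources s of rest; N(one piece) = 1:
  size 1 → [8]=1  [9]=1  [10]=1
  size 2 → [6,8]=1  [7,10]=1  [8,9]=2  [8,10]=2  [9,10]=2
  size 3 → [4,6,8]=1  [5,7,10]=1  [6,8,9]=3  [6,8,10]=3  [7,8,10]=3  [7,9,10]=3  [8,9,10]=6
  size 4 → [4,6,8,9]=4  [4,6,8,10]=4  [5,7,8,10]=4  [5,7,9,10]=4  [6,7,8,10]=6  [6,8,9,10]=12  [7,8,9,10]=12
  size 5 → [3,4,6,8,9]=4  [4,6,7,8,10]=10  [4,6,8,9,10]=20  [5,6,7,8,10]=10  [5,7,8,9,10]=20  [6,7,8,9,10]=30
  size 6 → [2,3,4,6,8,9]=4  [3,4,6,8,9,10]=24  [4,5,6,7,8,10]=20  [4,6,7,8,9,10]=60  [5,6,7,8,9,10]=60
  size 7 → [2,3,4,6,8,9,10]=28  [3,4,6,7,8,9,10]=84  [4,5,6,7,8,9,10]=140
  size 8 → [2,3,4,6,7,8,9,10]=112  [3,4,5,6,7,8,9,10]=224
  size 9 → [1,3,4,5,6,7,8,9,10]=224  [2,3,4,5,6,7,8,9,10]=336
  first=0(q) contributes 560

560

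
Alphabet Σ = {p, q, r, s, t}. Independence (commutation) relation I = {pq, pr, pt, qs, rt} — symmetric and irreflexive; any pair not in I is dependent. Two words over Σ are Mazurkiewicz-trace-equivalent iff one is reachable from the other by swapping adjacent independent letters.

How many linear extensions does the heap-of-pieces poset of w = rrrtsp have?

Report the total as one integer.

#0=r has no predecessor
#1=r depends on [0:r]
#2=r depends on [1:r]
#3=t has no predecessor
#4=s depends on [2:r, 3:t]
#5=p depends on [4:s]
sources: [0:r, 3:t]
N(rest) = Σ N(rest − s) over sources s of rest; N(one piece) = 1:
  size 1 → [5]=1
  size 2 → [4,5]=1
  size 3 → [2,4,5]=1  [3,4,5]=1
  size 4 → [1,2,4,5]=1  [2,3,4,5]=2
  first=0(r) contributes 3
  first=3(t) contributes 1
|[w]| = 4

4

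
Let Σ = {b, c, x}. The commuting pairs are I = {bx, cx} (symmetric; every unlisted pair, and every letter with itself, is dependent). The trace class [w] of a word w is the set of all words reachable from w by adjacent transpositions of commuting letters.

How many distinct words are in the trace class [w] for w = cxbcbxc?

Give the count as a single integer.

0(c) covers ∅
1(x) covers ∅
2(b) covers 0:c
3(c) covers 2:b
4(b) covers 3:c
5(x) covers 1:x
6(c) covers 4:b
floor of heap: 0:c, 1:x
completions by unplaced set U, small U first (add the entries for U minus each lowest piece of U):
  |U|=1: {5}:1  {6}:1
  |U|=2: {1,5}:1  {4,6}:1  {5,6}:2
  |U|=3: {1,5,6}:3  {3,4,6}:1  {4,5,6}:3
  |U|=4: {1,4,5,6}:6  {2,3,4,6}:1  {3,4,5,6}:4
  |U|=5: {0,2,3,4,6}:1  {1,3,4,5,6}:10  {2,3,4,5,6}:5
  start at 0(c): 15
  start at 1(x): 6
sum over floor = 21

21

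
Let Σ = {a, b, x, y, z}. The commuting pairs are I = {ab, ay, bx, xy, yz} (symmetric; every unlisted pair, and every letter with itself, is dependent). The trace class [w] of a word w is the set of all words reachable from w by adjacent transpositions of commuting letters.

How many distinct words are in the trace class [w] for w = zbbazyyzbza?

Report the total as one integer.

22

0(z) covers ∅
1(b) covers 0:z
2(b) covers 1:b
3(a) covers 0:z
4(z) covers 2:b, 3:a
5(y) covers 2:b
6(y) covers 5:y
7(z) covers 4:z
8(b) covers 6:y, 7:z
9(z) covers 8:b
10(a) covers 9:z
floor of heap: 0:z
completions by unplaced set U, small U first (add the entries for U minus each lowest piece of U):
  |U|=1: {10}:1
  |U|=2: {9,10}:1
  |U|=3: {8,9,10}:1
  |U|=4: {6,8,9,10}:1  {7,8,9,10}:1
  |U|=5: {4,7,8,9,10}:1  {5,6,8,9,10}:1  {6,7,8,9,10}:2
  |U|=6: {3,4,7,8,9,10}:1  {4,6,7,8,9,10}:3  {5,6,7,8,9,10}:3
  |U|=7: {3,4,6,7,8,9,10}:4  {4,5,6,7,8,9,10}:6
  |U|=8: {2,4,5,6,7,8,9,10}:6  {3,4,5,6,7,8,9,10}:10
  |U|=9: {1,2,4,5,6,7,8,9,10}:6  {2,3,4,5,6,7,8,9,10}:16
  start at 0(z): 22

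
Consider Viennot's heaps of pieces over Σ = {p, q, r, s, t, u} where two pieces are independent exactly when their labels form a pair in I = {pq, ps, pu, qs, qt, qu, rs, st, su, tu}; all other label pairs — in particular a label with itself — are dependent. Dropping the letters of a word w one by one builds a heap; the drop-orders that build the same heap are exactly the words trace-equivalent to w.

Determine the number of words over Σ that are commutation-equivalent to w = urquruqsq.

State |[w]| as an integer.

54

piece 0:u — minimal
piece 1:r rests on {0:u}
piece 2:q rests on {1:r}
piece 3:u rests on {1:r}
piece 4:r rests on {2:q, 3:u}
piece 5:u rests on {4:r}
piece 6:q rests on {4:r}
piece 7:s — minimal
piece 8:q rests on {6:q}
minimal pieces: {0:u, 7:s}
ways to finish when only these pieces remain (= sum over removing one remaining piece with nothing left below it):
  1 left: {5}→1  {7}→1  {8}→1
  2 left: {5,7}→2  {5,8}→2  {6,8}→1  {7,8}→2
  3 left: {5,6,8}→3  {5,7,8}→6  {6,7,8}→3
  4 left: {4,5,6,8}→3  {5,6,7,8}→12
  5 left: {2,4,5,6,8}→3  {3,4,5,6,8}→3  {4,5,6,7,8}→15
  6 left: {2,3,4,5,6,8}→6  {2,4,5,6,7,8}→18  {3,4,5,6,7,8}→18
  7 left: {1,2,3,4,5,6,8}→6  {2,3,4,5,6,7,8}→42
  placing 0:u first → 48 extensions
  placing 7:s first → 6 extensions
total linear extensions = 54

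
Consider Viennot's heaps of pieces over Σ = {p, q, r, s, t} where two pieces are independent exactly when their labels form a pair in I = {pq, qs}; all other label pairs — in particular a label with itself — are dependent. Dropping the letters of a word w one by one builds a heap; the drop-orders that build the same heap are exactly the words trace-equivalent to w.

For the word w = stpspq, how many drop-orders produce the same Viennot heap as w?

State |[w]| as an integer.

4

piece 0:s — minimal
piece 1:t rests on {0:s}
piece 2:p rests on {1:t}
piece 3:s rests on {2:p}
piece 4:p rests on {3:s}
piece 5:q rests on {1:t}
minimal pieces: {0:s}
ways to finish when only these pieces remain (= sum over removing one remaining piece with nothing left below it):
  1 left: {4}→1  {5}→1
  2 left: {3,4}→1  {4,5}→2
  3 left: {2,3,4}→1  {3,4,5}→3
  4 left: {2,3,4,5}→4
  placing 0:s first → 4 extensions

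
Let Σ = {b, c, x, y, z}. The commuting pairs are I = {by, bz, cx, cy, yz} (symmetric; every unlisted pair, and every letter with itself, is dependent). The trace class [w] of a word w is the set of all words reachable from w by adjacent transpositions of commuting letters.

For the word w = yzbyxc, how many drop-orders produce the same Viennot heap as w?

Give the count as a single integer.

32

#0=y has no predecessor
#1=z has no predecessor
#2=b has no predecessor
#3=y depends on [0:y]
#4=x depends on [1:z, 2:b, 3:y]
#5=c depends on [1:z, 2:b]
sources: [0:y, 1:z, 2:b]
N(rest) = Σ N(rest − s) over sources s of rest; N(one piece) = 1:
  size 1 → [4]=1  [5]=1
  size 2 → [3,4]=1  [4,5]=2
  size 3 → [0,3,4]=1  [1,4,5]=2  [2,4,5]=2  [3,4,5]=3
  size 4 → [0,3,4,5]=4  [1,2,4,5]=4  [1,3,4,5]=5  [2,3,4,5]=5
  first=0(y) contributes 14
  first=1(z) contributes 9
  first=2(b) contributes 9
|[w]| = 32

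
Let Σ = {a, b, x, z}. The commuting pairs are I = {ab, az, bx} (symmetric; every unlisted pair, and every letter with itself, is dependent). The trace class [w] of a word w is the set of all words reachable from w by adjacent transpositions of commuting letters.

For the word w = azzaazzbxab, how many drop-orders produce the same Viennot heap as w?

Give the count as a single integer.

301

#0=a has no predecessor
#1=z has no predecessor
#2=z depends on [1:z]
#3=a depends on [0:a]
#4=a depends on [3:a]
#5=z depends on [2:z]
#6=z depends on [5:z]
#7=b depends on [6:z]
#8=x depends on [4:a, 6:z]
#9=a depends on [8:x]
#10=b depends on [7:b]
sources: [0:a, 1:z]
N(rest) = Σ N(rest − s) over sources s of rest; N(one piece) = 1:
  size 1 → [9]=1  [10]=1
  size 2 → [7,10]=1  [8,9]=1  [9,10]=2
  size 3 → [4,8,9]=1  [7,9,10]=3  [8,9,10]=3
  size 4 → [3,4,8,9]=1  [4,8,9,10]=4  [7,8,9,10]=6
  size 5 → [0,3,4,8,9]=1  [3,4,8,9,10]=5  [4,7,8,9,10]=10  [6,7,8,9,10]=6
  size 6 → [0,3,4,8,9,10]=6  [3,4,7,8,9,10]=15  [4,6,7,8,9,10]=16  [5,6,7,8,9,10]=6
  size 7 → [0,3,4,7,8,9,10]=21  [2,5,6,7,8,9,10]=6  [3,4,6,7,8,9,10]=31  [4,5,6,7,8,9,10]=22
  size 8 → [0,3,4,6,7,8,9,10]=52  [1,2,5,6,7,8,9,10]=6  [2,4,5,6,7,8,9,10]=28  [3,4,5,6,7,8,9,10]=53
  size 9 → [0,3,4,5,6,7,8,9,10]=105  [1,2,4,5,6,7,8,9,10]=34  [2,3,4,5,6,7,8,9,10]=81
  first=0(a) contributes 115
  first=1(z) contributes 186
|[w]| = 301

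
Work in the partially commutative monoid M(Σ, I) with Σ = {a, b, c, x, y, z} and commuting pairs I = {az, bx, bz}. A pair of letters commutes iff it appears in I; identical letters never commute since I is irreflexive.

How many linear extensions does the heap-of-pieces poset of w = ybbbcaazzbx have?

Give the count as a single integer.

piece 0:y — minimal
piece 1:b rests on {0:y}
piece 2:b rests on {1:b}
piece 3:b rests on {2:b}
piece 4:c rests on {3:b}
piece 5:a rests on {4:c}
piece 6:a rests on {5:a}
piece 7:z rests on {4:c}
piece 8:z rests on {7:z}
piece 9:b rests on {6:a}
piece 10:x rests on {6:a, 8:z}
minimal pieces: {0:y}
ways to finish when only these pieces remain (= sum over removing one remaining piece with nothing left below it):
  1 left: {9}→1  {10}→1
  2 left: {8,10}→1  {9,10}→2
  3 left: {6,9,10}→2  {7,8,10}→1  {8,9,10}→3
  4 left: {5,6,9,10}→2  {6,8,9,10}→5  {7,8,9,10}→4
  5 left: {5,6,8,9,10}→7  {6,7,8,9,10}→9
  6 left: {5,6,7,8,9,10}→16
  7 left: {4,5,6,7,8,9,10}→16
  8 left: {3,4,5,6,7,8,9,10}→16
  9 left: {2,3,4,5,6,7,8,9,10}→16
  placing 0:y first → 16 extensions

16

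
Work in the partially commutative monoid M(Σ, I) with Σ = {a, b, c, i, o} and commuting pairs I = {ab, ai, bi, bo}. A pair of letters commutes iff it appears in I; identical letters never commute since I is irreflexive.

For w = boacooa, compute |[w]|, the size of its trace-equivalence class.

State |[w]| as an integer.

0(b) covers ∅
1(o) covers ∅
2(a) covers 1:o
3(c) covers 0:b, 2:a
4(o) covers 3:c
5(o) covers 4:o
6(a) covers 5:o
floor of heap: 0:b, 1:o
completions by unplaced set U, small U first (add the entries for U minus each lowest piece of U):
  |U|=1: {6}:1
  |U|=2: {5,6}:1
  |U|=3: {4,5,6}:1
  |U|=4: {3,4,5,6}:1
  |U|=5: {0,3,4,5,6}:1  {2,3,4,5,6}:1
  start at 0(b): 1
  start at 1(o): 2
sum over floor = 3

3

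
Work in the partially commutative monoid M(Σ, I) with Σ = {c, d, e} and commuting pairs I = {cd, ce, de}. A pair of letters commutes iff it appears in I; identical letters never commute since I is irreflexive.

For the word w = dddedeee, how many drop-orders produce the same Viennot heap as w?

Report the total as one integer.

0(d) covers ∅
1(d) covers 0:d
2(d) covers 1:d
3(e) covers ∅
4(d) covers 2:d
5(e) covers 3:e
6(e) covers 5:e
7(e) covers 6:e
floor of heap: 0:d, 3:e
completions by unplaced set U, small U first (add the entries for U minus each lowest piece of U):
  |U|=1: {4}:1  {7}:1
  |U|=2: {2,4}:1  {4,7}:2  {6,7}:1
  |U|=3: {1,2,4}:1  {2,4,7}:3  {4,6,7}:3  {5,6,7}:1
  |U|=4: {0,1,2,4}:1  {1,2,4,7}:4  {2,4,6,7}:6  {3,5,6,7}:1  {4,5,6,7}:4
  |U|=5: {0,1,2,4,7}:5  {1,2,4,6,7}:10  {2,4,5,6,7}:10  {3,4,5,6,7}:5
  |U|=6: {0,1,2,4,6,7}:15  {1,2,4,5,6,7}:20  {2,3,4,5,6,7}:15
  start at 0(d): 35
  start at 3(e): 35
sum over floor = 70

70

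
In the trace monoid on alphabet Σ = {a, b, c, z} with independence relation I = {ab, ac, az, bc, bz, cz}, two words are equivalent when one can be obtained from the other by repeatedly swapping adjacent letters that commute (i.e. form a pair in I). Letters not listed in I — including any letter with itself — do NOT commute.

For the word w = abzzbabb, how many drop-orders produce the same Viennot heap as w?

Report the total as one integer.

420

0(a) covers ∅
1(b) covers ∅
2(z) covers ∅
3(z) covers 2:z
4(b) covers 1:b
5(a) covers 0:a
6(b) covers 4:b
7(b) covers 6:b
floor of heap: 0:a, 1:b, 2:z
completions by unplaced set U, small U first (add the entries for U minus each lowest piece of U):
  |U|=1: {3}:1  {5}:1  {7}:1
  |U|=2: {0,5}:1  {2,3}:1  {3,5}:2  {3,7}:2  {5,7}:2  {6,7}:1
  |U|=3: {0,3,5}:3  {0,5,7}:3  {2,3,5}:3  {2,3,7}:3  {3,5,7}:6  {3,6,7}:3  {4,6,7}:1  {5,6,7}:3
  |U|=4: {0,2,3,5}:6  {0,3,5,7}:12  {0,5,6,7}:6  {1,4,6,7}:1  {2,3,5,7}:12  {2,3,6,7}:6  {3,4,6,7}:4  {3,5,6,7}:12  {4,5,6,7}:4
  |U|=5: {0,2,3,5,7}:30  {0,3,5,6,7}:30  {0,4,5,6,7}:10  {1,3,4,6,7}:5  {1,4,5,6,7}:5  {2,3,4,6,7}:10  {2,3,5,6,7}:30  {3,4,5,6,7}:20
  |U|=6: {0,1,4,5,6,7}:15  {0,2,3,5,6,7}:90  {0,3,4,5,6,7}:60  {1,2,3,4,6,7}:15  {1,3,4,5,6,7}:30  {2,3,4,5,6,7}:60
  start at 0(a): 105
  start at 1(b): 210
  start at 2(z): 105
sum over floor = 420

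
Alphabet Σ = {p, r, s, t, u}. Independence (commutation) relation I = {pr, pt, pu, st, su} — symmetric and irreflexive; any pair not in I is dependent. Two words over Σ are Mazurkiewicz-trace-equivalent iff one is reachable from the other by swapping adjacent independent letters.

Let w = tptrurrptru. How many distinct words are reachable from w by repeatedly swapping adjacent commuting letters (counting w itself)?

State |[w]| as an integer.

55

#0=t has no predecessor
#1=p has no predecessor
#2=t depends on [0:t]
#3=r depends on [2:t]
#4=u depends on [3:r]
#5=r depends on [4:u]
#6=r depends on [5:r]
#7=p depends on [1:p]
#8=t depends on [6:r]
#9=r depends on [8:t]
#10=u depends on [9:r]
sources: [0:t, 1:p]
N(rest) = Σ N(rest − s) over sources s of rest; N(one piece) = 1:
  size 1 → [7]=1  [10]=1
  size 2 → [1,7]=1  [7,10]=2  [9,10]=1
  size 3 → [1,7,10]=3  [7,9,10]=3  [8,9,10]=1
  size 4 → [1,7,9,10]=6  [6,8,9,10]=1  [7,8,9,10]=4
  size 5 → [1,7,8,9,10]=10  [5,6,8,9,10]=1  [6,7,8,9,10]=5
  size 6 → [1,6,7,8,9,10]=15  [4,5,6,8,9,10]=1  [5,6,7,8,9,10]=6
  size 7 → [1,5,6,7,8,9,10]=21  [3,4,5,6,8,9,10]=1  [4,5,6,7,8,9,10]=7
  size 8 → [1,4,5,6,7,8,9,10]=28  [2,3,4,5,6,8,9,10]=1  [3,4,5,6,7,8,9,10]=8
  size 9 → [0,2,3,4,5,6,8,9,10]=1  [1,3,4,5,6,7,8,9,10]=36  [2,3,4,5,6,7,8,9,10]=9
  first=0(t) contributes 45
  first=1(p) contributes 10
|[w]| = 55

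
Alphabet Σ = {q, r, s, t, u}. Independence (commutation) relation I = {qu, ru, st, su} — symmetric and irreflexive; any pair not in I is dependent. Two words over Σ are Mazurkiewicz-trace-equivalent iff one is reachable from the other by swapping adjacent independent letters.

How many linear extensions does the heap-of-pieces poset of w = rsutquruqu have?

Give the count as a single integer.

piece 0:r — minimal
piece 1:s rests on {0:r}
piece 2:u — minimal
piece 3:t rests on {0:r, 2:u}
piece 4:q rests on {1:s, 3:t}
piece 5:u rests on {3:t}
piece 6:r rests on {4:q}
piece 7:u rests on {5:u}
piece 8:q rests on {6:r}
piece 9:u rests on {7:u}
minimal pieces: {0:r, 2:u}
ways to finish when only these pieces remain (= sum over removing one remaining piece with nothing left below it):
  1 left: {8}→1  {9}→1
  2 left: {6,8}→1  {7,9}→1  {8,9}→2
  3 left: {4,6,8}→1  {5,7,9}→1  {6,8,9}→3  {7,8,9}→3
  4 left: {1,4,6,8}→1  {4,6,8,9}→4  {5,7,8,9}→4  {6,7,8,9}→6
  5 left: {1,4,6,8,9}→5  {4,6,7,8,9}→10  {5,6,7,8,9}→10
  6 left: {1,4,6,7,8,9}→15  {4,5,6,7,8,9}→20
  7 left: {1,4,5,6,7,8,9}→35  {3,4,5,6,7,8,9}→20
  8 left: {1,3,4,5,6,7,8,9}→55  {2,3,4,5,6,7,8,9}→20
  placing 0:r first → 75 extensions
  placing 2:u first → 55 extensions
total linear extensions = 130

130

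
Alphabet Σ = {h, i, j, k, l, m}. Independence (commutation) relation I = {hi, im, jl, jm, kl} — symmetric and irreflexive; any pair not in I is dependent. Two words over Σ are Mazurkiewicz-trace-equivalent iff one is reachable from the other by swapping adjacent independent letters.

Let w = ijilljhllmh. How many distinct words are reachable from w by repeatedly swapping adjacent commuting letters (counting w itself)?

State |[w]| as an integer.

piece 0:i — minimal
piece 1:j rests on {0:i}
piece 2:i rests on {1:j}
piece 3:l rests on {2:i}
piece 4:l rests on {3:l}
piece 5:j rests on {2:i}
piece 6:h rests on {4:l, 5:j}
piece 7:l rests on {6:h}
piece 8:l rests on {7:l}
piece 9:m rests on {8:l}
piece 10:h rests on {9:m}
minimal pieces: {0:i}
ways to finish when only these pieces remain (= sum over removing one remaining piece with nothing left below it):
  1 left: {10}→1
  2 left: {9,10}→1
  3 left: {8,9,10}→1
  4 left: {7,8,9,10}→1
  5 left: {6,7,8,9,10}→1
  6 left: {4,6,7,8,9,10}→1  {5,6,7,8,9,10}→1
  7 left: {3,4,6,7,8,9,10}→1  {4,5,6,7,8,9,10}→2
  8 left: {3,4,5,6,7,8,9,10}→3
  9 left: {2,3,4,5,6,7,8,9,10}→3
  placing 0:i first → 3 extensions

3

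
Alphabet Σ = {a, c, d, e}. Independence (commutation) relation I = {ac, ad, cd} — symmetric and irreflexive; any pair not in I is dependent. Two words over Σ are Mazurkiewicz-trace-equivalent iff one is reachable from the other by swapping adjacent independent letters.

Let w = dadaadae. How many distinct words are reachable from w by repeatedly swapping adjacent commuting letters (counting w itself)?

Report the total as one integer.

0(d) covers ∅
1(a) covers ∅
2(d) covers 0:d
3(a) covers 1:a
4(a) covers 3:a
5(d) covers 2:d
6(a) covers 4:a
7(e) covers 5:d, 6:a
floor of heap: 0:d, 1:a
completions by unplaced set U, small U first (add the entries for U minus each lowest piece of U):
  |U|=1: {7}:1
  |U|=2: {5,7}:1  {6,7}:1
  |U|=3: {2,5,7}:1  {4,6,7}:1  {5,6,7}:2
  |U|=4: {0,2,5,7}:1  {2,5,6,7}:3  {3,4,6,7}:1  {4,5,6,7}:3
  |U|=5: {0,2,5,6,7}:4  {1,3,4,6,7}:1  {2,4,5,6,7}:6  {3,4,5,6,7}:4
  |U|=6: {0,2,4,5,6,7}:10  {1,3,4,5,6,7}:5  {2,3,4,5,6,7}:10
  start at 0(d): 15
  start at 1(a): 20
sum over floor = 35

35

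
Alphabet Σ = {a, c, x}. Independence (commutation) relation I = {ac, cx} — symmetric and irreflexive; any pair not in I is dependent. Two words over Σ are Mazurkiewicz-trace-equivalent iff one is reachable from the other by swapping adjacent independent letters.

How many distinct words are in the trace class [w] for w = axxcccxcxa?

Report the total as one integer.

#0=a has no predecessor
#1=x depends on [0:a]
#2=x depends on [1:x]
#3=c has no predecessor
#4=c depends on [3:c]
#5=c depends on [4:c]
#6=x depends on [2:x]
#7=c depends on [5:c]
#8=x depends on [6:x]
#9=a depends on [8:x]
sources: [0:a, 3:c]
N(rest) = Σ N(rest − s) over sources s of rest; N(one piece) = 1:
  size 1 → [7]=1  [9]=1
  size 2 → [5,7]=1  [7,9]=2  [8,9]=1
  size 3 → [4,5,7]=1  [5,7,9]=3  [6,8,9]=1  [7,8,9]=3
  size 4 → [2,6,8,9]=1  [3,4,5,7]=1  [4,5,7,9]=4  [5,7,8,9]=6  [6,7,8,9]=4
  size 5 → [1,2,6,8,9]=1  [2,6,7,8,9]=5  [3,4,5,7,9]=5  [4,5,7,8,9]=10  [5,6,7,8,9]=10
  size 6 → [0,1,2,6,8,9]=1  [1,2,6,7,8,9]=6  [2,5,6,7,8,9]=15  [3,4,5,7,8,9]=15  [4,5,6,7,8,9]=20
  size 7 → [0,1,2,6,7,8,9]=7  [1,2,5,6,7,8,9]=21  [2,4,5,6,7,8,9]=35  [3,4,5,6,7,8,9]=35
  size 8 → [0,1,2,5,6,7,8,9]=28  [1,2,4,5,6,7,8,9]=56  [2,3,4,5,6,7,8,9]=70
  first=0(a) contributes 126
  first=3(c) contributes 84
|[w]| = 210

210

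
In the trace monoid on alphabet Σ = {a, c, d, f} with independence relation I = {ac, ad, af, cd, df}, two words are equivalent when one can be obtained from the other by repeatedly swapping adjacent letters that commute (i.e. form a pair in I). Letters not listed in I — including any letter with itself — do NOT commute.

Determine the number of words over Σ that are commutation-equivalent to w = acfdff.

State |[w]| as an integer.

#0=a has no predecessor
#1=c has no predecessor
#2=f depends on [1:c]
#3=d has no predecessor
#4=f depends on [2:f]
#5=f depends on [4:f]
sources: [0:a, 1:c, 3:d]
N(rest) = Σ N(rest − s) over sources s of rest; N(one piece) = 1:
  size 1 → [0]=1  [3]=1  [5]=1
  size 2 → [0,3]=2  [0,5]=2  [3,5]=2  [4,5]=1
  size 3 → [0,3,5]=6  [0,4,5]=3  [2,4,5]=1  [3,4,5]=3
  size 4 → [0,2,4,5]=4  [0,3,4,5]=12  [1,2,4,5]=1  [2,3,4,5]=4
  first=0(a) contributes 5
  first=1(c) contributes 20
  first=3(d) contributes 5
|[w]| = 30

30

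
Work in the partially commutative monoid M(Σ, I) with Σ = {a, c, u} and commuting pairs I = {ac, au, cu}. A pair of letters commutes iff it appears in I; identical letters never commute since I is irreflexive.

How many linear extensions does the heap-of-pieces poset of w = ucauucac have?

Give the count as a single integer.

piece 0:u — minimal
piece 1:c — minimal
piece 2:a — minimal
piece 3:u rests on {0:u}
piece 4:u rests on {3:u}
piece 5:c rests on {1:c}
piece 6:a rests on {2:a}
piece 7:c rests on {5:c}
minimal pieces: {0:u, 1:c, 2:a}
ways to finish when only these pieces remain (= sum over removing one remaining piece with nothing left below it):
  1 left: {4}→1  {6}→1  {7}→1
  2 left: {2,6}→1  {3,4}→1  {4,6}→2  {4,7}→2  {5,7}→1  {6,7}→2
  3 left: {0,3,4}→1  {1,5,7}→1  {2,4,6}→3  {2,6,7}→3  {3,4,6}→3  {3,4,7}→3  {4,5,7}→3  {4,6,7}→6  {5,6,7}→3
  4 left: {0,3,4,6}→4  {0,3,4,7}→4  {1,4,5,7}→4  {1,5,6,7}→4  {2,3,4,6}→6  {2,4,6,7}→12  {2,5,6,7}→6  {3,4,5,7}→6  {3,4,6,7}→12  {4,5,6,7}→12
  5 left: {0,2,3,4,6}→10  {0,3,4,5,7}→10  {0,3,4,6,7}→20  {1,2,5,6,7}→10  {1,3,4,5,7}→10  {1,4,5,6,7}→20  {2,3,4,6,7}→30  {2,4,5,6,7}→30  {3,4,5,6,7}→30
  6 left: {0,1,3,4,5,7}→20  {0,2,3,4,6,7}→60  {0,3,4,5,6,7}→60  {1,2,4,5,6,7}→60  {1,3,4,5,6,7}→60  {2,3,4,5,6,7}→90
  placing 0:u first → 210 extensions
  placing 1:c first → 210 extensions
  placing 2:a first → 140 extensions
total linear extensions = 560

560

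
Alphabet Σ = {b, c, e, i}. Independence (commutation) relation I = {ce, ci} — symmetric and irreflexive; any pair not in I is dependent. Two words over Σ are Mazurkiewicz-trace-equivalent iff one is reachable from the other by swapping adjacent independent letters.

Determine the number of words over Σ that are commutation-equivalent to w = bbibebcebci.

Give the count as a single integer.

4

0(b) covers ∅
1(b) covers 0:b
2(i) covers 1:b
3(b) covers 2:i
4(e) covers 3:b
5(b) covers 4:e
6(c) covers 5:b
7(e) covers 5:b
8(b) covers 6:c, 7:e
9(c) covers 8:b
10(i) covers 8:b
floor of heap: 0:b
completions by unplaced set U, small U first (add the entries for U minus each lowest piece of U):
  |U|=1: {9}:1  {10}:1
  |U|=2: {9,10}:2
  |U|=3: {8,9,10}:2
  |U|=4: {6,8,9,10}:2  {7,8,9,10}:2
  |U|=5: {6,7,8,9,10}:4
  |U|=6: {5,6,7,8,9,10}:4
  |U|=7: {4,5,6,7,8,9,10}:4
  |U|=8: {3,4,5,6,7,8,9,10}:4
  |U|=9: {2,3,4,5,6,7,8,9,10}:4
  start at 0(b): 4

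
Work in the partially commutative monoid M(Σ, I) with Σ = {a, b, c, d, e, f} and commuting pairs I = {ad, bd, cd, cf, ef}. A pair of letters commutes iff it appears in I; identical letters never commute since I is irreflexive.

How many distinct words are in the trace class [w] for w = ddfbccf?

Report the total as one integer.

3

0(d) covers ∅
1(d) covers 0:d
2(f) covers 1:d
3(b) covers 2:f
4(c) covers 3:b
5(c) covers 4:c
6(f) covers 3:b
floor of heap: 0:d
completions by unplaced set U, small U first (add the entries for U minus each lowest piece of U):
  |U|=1: {5}:1  {6}:1
  |U|=2: {4,5}:1  {5,6}:2
  |U|=3: {4,5,6}:3
  |U|=4: {3,4,5,6}:3
  |U|=5: {2,3,4,5,6}:3
  start at 0(d): 3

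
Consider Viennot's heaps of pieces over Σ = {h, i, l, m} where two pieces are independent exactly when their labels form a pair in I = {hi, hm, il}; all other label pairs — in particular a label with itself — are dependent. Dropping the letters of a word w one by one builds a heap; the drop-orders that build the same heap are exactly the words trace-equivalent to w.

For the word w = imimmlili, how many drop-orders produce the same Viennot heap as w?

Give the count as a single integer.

6

0(i) covers ∅
1(m) covers 0:i
2(i) covers 1:m
3(m) covers 2:i
4(m) covers 3:m
5(l) covers 4:m
6(i) covers 4:m
7(l) covers 5:l
8(i) covers 6:i
floor of heap: 0:i
completions by unplaced set U, small U first (add the entries for U minus each lowest piece of U):
  |U|=1: {7}:1  {8}:1
  |U|=2: {5,7}:1  {6,8}:1  {7,8}:2
  |U|=3: {5,7,8}:3  {6,7,8}:3
  |U|=4: {5,6,7,8}:6
  |U|=5: {4,5,6,7,8}:6
  |U|=6: {3,4,5,6,7,8}:6
  |U|=7: {2,3,4,5,6,7,8}:6
  start at 0(i): 6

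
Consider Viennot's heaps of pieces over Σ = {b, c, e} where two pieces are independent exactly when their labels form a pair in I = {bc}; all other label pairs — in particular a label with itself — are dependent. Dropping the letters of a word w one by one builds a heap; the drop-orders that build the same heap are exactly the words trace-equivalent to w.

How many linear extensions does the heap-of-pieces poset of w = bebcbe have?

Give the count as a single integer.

3

0(b) covers ∅
1(e) covers 0:b
2(b) covers 1:e
3(c) covers 1:e
4(b) covers 2:b
5(e) covers 3:c, 4:b
floor of heap: 0:b
completions by unplaced set U, small U first (add the entries for U minus each lowest piece of U):
  |U|=1: {5}:1
  |U|=2: {3,5}:1  {4,5}:1
  |U|=3: {2,4,5}:1  {3,4,5}:2
  |U|=4: {2,3,4,5}:3
  start at 0(b): 3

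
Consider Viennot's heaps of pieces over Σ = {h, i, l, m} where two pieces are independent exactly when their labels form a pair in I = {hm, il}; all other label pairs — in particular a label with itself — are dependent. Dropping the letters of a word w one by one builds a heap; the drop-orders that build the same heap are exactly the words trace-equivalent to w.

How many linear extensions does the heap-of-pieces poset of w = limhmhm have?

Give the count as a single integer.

20

#0=l has no predecessor
#1=i has no predecessor
#2=m depends on [0:l, 1:i]
#3=h depends on [0:l, 1:i]
#4=m depends on [2:m]
#5=h depends on [3:h]
#6=m depends on [4:m]
sources: [0:l, 1:i]
N(rest) = Σ N(rest − s) over sources s of rest; N(one piece) = 1:
  size 1 → [5]=1  [6]=1
  size 2 → [3,5]=1  [4,6]=1  [5,6]=2
  size 3 → [2,4,6]=1  [3,5,6]=3  [4,5,6]=3
  size 4 → [2,4,5,6]=4  [3,4,5,6]=6
  size 5 → [2,3,4,5,6]=10
  first=0(l) contributes 10
  first=1(i) contributes 10
|[w]| = 20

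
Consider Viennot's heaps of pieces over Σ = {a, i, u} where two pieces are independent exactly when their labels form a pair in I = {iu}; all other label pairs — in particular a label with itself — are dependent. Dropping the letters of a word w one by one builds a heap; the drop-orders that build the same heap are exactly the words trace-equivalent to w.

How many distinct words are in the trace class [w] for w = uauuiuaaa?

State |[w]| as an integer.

#0=u has no predecessor
#1=a depends on [0:u]
#2=u depends on [1:a]
#3=u depends on [2:u]
#4=i depends on [1:a]
#5=u depends on [3:u]
#6=a depends on [4:i, 5:u]
#7=a depends on [6:a]
#8=a depends on [7:a]
sources: [0:u]
N(rest) = Σ N(rest − s) over sources s of rest; N(one piece) = 1:
  size 1 → [8]=1
  size 2 → [7,8]=1
  size 3 → [6,7,8]=1
  size 4 → [4,6,7,8]=1  [5,6,7,8]=1
  size 5 → [3,5,6,7,8]=1  [4,5,6,7,8]=2
  size 6 → [2,3,5,6,7,8]=1  [3,4,5,6,7,8]=3
  size 7 → [2,3,4,5,6,7,8]=4
  first=0(u) contributes 4

4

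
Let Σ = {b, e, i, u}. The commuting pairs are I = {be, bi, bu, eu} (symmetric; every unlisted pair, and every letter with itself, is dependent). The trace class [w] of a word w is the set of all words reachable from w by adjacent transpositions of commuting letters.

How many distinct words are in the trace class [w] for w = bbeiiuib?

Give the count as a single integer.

56

#0=b has no predecessor
#1=b depends on [0:b]
#2=e has no predecessor
#3=i depends on [2:e]
#4=i depends on [3:i]
#5=u depends on [4:i]
#6=i depends on [5:u]
#7=b depends on [1:b]
sources: [0:b, 2:e]
N(rest) = Σ N(rest − s) over sources s of rest; N(one piece) = 1:
  size 1 → [6]=1  [7]=1
  size 2 → [1,7]=1  [5,6]=1  [6,7]=2
  size 3 → [0,1,7]=1  [1,6,7]=3  [4,5,6]=1  [5,6,7]=3
  size 4 → [0,1,6,7]=4  [1,5,6,7]=6  [3,4,5,6]=1  [4,5,6,7]=4
  size 5 → [0,1,5,6,7]=10  [1,4,5,6,7]=10  [2,3,4,5,6]=1  [3,4,5,6,7]=5
  size 6 → [0,1,4,5,6,7]=20  [1,3,4,5,6,7]=15  [2,3,4,5,6,7]=6
  first=0(b) contributes 21
  first=2(e) contributes 35
|[w]| = 56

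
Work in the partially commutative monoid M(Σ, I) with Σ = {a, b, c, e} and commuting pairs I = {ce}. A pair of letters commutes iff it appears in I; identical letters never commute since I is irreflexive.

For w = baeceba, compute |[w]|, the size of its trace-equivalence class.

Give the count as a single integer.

3

#0=b has no predecessor
#1=a depends on [0:b]
#2=e depends on [1:a]
#3=c depends on [1:a]
#4=e depends on [2:e]
#5=b depends on [3:c, 4:e]
#6=a depends on [5:b]
sources: [0:b]
N(rest) = Σ N(rest − s) over sources s of rest; N(one piece) = 1:
  size 1 → [6]=1
  size 2 → [5,6]=1
  size 3 → [3,5,6]=1  [4,5,6]=1
  size 4 → [2,4,5,6]=1  [3,4,5,6]=2
  size 5 → [2,3,4,5,6]=3
  first=0(b) contributes 3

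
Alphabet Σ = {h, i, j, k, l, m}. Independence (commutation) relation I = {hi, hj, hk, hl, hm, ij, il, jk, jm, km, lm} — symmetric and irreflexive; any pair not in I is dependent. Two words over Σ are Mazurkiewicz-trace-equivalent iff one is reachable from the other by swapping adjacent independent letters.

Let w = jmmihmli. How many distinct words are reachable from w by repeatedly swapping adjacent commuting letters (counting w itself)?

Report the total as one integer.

168

piece 0:j — minimal
piece 1:m — minimal
piece 2:m rests on {1:m}
piece 3:i rests on {2:m}
piece 4:h — minimal
piece 5:m rests on {3:i}
piece 6:l rests on {0:j}
piece 7:i rests on {5:m}
minimal pieces: {0:j, 1:m, 4:h}
ways to finish when only these pieces remain (= sum over removing one remaining piece with nothing left below it):
  1 left: {4}→1  {6}→1  {7}→1
  2 left: {0,6}→1  {4,6}→2  {4,7}→2  {5,7}→1  {6,7}→2
  3 left: {0,4,6}→3  {0,6,7}→3  {3,5,7}→1  {4,5,7}→3  {4,6,7}→6  {5,6,7}→3
  4 left: {0,4,6,7}→12  {0,5,6,7}→6  {2,3,5,7}→1  {3,4,5,7}→4  {3,5,6,7}→4  {4,5,6,7}→12
  5 left: {0,3,5,6,7}→10  {0,4,5,6,7}→30  {1,2,3,5,7}→1  {2,3,4,5,7}→5  {2,3,5,6,7}→5  {3,4,5,6,7}→20
  6 left: {0,2,3,5,6,7}→15  {0,3,4,5,6,7}→60  {1,2,3,4,5,7}→6  {1,2,3,5,6,7}→6  {2,3,4,5,6,7}→30
  placing 0:j first → 42 extensions
  placing 1:m first → 105 extensions
  placing 4:h first → 21 extensions
total linear extensions = 168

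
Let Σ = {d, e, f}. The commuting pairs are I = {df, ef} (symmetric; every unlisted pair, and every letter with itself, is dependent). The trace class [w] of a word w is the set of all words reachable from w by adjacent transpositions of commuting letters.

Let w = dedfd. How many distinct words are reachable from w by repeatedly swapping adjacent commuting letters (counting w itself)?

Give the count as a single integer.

piece 0:d — minimal
piece 1:e rests on {0:d}
piece 2:d rests on {1:e}
piece 3:f — minimal
piece 4:d rests on {2:d}
minimal pieces: {0:d, 3:f}
ways to finish when only these pieces remain (= sum over removing one remaining piece with nothing left below it):
  1 left: {3}→1  {4}→1
  2 left: {2,4}→1  {3,4}→2
  3 left: {1,2,4}→1  {2,3,4}→3
  placing 0:d first → 4 extensions
  placing 3:f first → 1 extensions
total linear extensions = 5

5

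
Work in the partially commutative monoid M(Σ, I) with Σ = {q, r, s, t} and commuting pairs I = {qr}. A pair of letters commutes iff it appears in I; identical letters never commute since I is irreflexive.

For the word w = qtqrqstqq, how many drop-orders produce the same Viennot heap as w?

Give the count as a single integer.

piece 0:q — minimal
piece 1:t rests on {0:q}
piece 2:q rests on {1:t}
piece 3:r rests on {1:t}
piece 4:q rests on {2:q}
piece 5:s rests on {3:r, 4:q}
piece 6:t rests on {5:s}
piece 7:q rests on {6:t}
piece 8:q rests on {7:q}
minimal pieces: {0:q}
ways to finish when only these pieces remain (= sum over removing one remaining piece with nothing left below it):
  1 left: {8}→1
  2 left: {7,8}→1
  3 left: {6,7,8}→1
  4 left: {5,6,7,8}→1
  5 left: {3,5,6,7,8}→1  {4,5,6,7,8}→1
  6 left: {2,4,5,6,7,8}→1  {3,4,5,6,7,8}→2
  7 left: {2,3,4,5,6,7,8}→3
  placing 0:q first → 3 extensions

3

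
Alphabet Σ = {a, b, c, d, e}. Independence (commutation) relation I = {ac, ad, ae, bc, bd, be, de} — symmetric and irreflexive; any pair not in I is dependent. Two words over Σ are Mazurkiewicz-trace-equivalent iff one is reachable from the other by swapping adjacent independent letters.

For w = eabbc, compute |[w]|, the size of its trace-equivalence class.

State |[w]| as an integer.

10

#0=e has no predecessor
#1=a has no predecessor
#2=b depends on [1:a]
#3=b depends on [2:b]
#4=c depends on [0:e]
sources: [0:e, 1:a]
N(rest) = Σ N(rest − s) over sources s of rest; N(one piece) = 1:
  size 1 → [3]=1  [4]=1
  size 2 → [0,4]=1  [2,3]=1  [3,4]=2
  size 3 → [0,3,4]=3  [1,2,3]=1  [2,3,4]=3
  first=0(e) contributes 4
  first=1(a) contributes 6
|[w]| = 10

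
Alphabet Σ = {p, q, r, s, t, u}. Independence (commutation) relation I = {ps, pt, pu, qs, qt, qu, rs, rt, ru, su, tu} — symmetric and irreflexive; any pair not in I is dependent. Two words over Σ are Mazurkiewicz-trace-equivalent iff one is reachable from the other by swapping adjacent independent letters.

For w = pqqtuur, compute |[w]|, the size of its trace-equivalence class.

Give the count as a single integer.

105

#0=p has no predecessor
#1=q depends on [0:p]
#2=q depends on [1:q]
#3=t has no predecessor
#4=u has no predecessor
#5=u depends on [4:u]
#6=r depends on [2:q]
sources: [0:p, 3:t, 4:u]
N(rest) = Σ N(rest − s) over sources s of rest; N(one piece) = 1:
  size 1 → [3]=1  [5]=1  [6]=1
  size 2 → [2,6]=1  [3,5]=2  [3,6]=2  [4,5]=1  [5,6]=2
  size 3 → [1,2,6]=1  [2,3,6]=3  [2,5,6]=3  [3,4,5]=3  [3,5,6]=6  [4,5,6]=3
  size 4 → [0,1,2,6]=1  [1,2,3,6]=4  [1,2,5,6]=4  [2,3,5,6]=12  [2,4,5,6]=6  [3,4,5,6]=12
  size 5 → [0,1,2,3,6]=5  [0,1,2,5,6]=5  [1,2,3,5,6]=20  [1,2,4,5,6]=10  [2,3,4,5,6]=30
  first=0(p) contributes 60
  first=3(t) contributes 15
  first=4(u) contributes 30
|[w]| = 105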